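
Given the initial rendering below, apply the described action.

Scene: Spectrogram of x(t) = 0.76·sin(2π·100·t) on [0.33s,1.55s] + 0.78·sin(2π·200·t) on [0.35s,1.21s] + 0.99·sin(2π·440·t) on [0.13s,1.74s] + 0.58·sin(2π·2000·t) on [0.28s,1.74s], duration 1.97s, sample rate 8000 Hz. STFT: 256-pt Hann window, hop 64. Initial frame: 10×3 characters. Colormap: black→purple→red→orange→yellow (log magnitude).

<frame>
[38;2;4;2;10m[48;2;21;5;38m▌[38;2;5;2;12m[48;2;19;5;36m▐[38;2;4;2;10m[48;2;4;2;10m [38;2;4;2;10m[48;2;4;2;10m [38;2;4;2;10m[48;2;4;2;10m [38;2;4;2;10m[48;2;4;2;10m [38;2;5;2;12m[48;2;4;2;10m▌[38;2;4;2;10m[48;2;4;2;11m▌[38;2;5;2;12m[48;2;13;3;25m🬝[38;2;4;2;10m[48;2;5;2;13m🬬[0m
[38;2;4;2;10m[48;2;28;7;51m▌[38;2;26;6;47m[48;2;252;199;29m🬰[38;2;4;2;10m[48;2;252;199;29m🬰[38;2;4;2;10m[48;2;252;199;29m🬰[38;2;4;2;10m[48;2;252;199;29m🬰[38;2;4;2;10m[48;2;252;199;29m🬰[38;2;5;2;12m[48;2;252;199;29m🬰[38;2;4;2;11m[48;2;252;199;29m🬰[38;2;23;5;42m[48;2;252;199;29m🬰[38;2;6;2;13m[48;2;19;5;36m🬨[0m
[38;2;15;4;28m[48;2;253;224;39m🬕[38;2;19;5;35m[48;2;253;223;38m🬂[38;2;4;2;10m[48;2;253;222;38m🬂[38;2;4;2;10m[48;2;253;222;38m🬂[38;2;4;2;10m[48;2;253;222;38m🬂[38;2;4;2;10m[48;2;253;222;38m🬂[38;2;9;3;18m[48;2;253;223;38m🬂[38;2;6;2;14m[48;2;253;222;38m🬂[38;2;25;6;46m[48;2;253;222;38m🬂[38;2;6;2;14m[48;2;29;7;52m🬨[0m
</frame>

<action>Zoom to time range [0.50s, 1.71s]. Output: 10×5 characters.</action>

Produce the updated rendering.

<frame>
[38;2;4;2;10m[48;2;4;2;10m [38;2;4;2;10m[48;2;4;2;10m [38;2;4;2;10m[48;2;4;2;10m [38;2;4;2;10m[48;2;4;2;10m [38;2;4;2;10m[48;2;4;2;10m [38;2;4;2;10m[48;2;5;2;12m▌[38;2;4;2;10m[48;2;4;2;10m [38;2;4;2;10m[48;2;4;2;10m [38;2;4;2;10m[48;2;4;2;11m▌[38;2;4;2;10m[48;2;4;2;10m [0m
[38;2;4;2;10m[48;2;4;2;10m [38;2;4;2;10m[48;2;4;2;10m [38;2;4;2;10m[48;2;4;2;10m [38;2;4;2;10m[48;2;4;2;10m [38;2;4;2;10m[48;2;4;2;10m [38;2;4;2;10m[48;2;5;2;12m▌[38;2;4;2;10m[48;2;4;2;11m🬬[38;2;4;2;10m[48;2;4;2;10m [38;2;4;2;10m[48;2;5;2;11m🬝[38;2;4;2;10m[48;2;4;2;10m [0m
[38;2;4;2;10m[48;2;252;200;29m🬰[38;2;4;2;10m[48;2;252;200;29m🬰[38;2;4;2;10m[48;2;252;200;29m🬰[38;2;4;2;10m[48;2;252;200;29m🬰[38;2;4;2;10m[48;2;252;200;29m🬰[38;2;5;2;12m[48;2;252;200;29m🬰[38;2;4;2;10m[48;2;252;200;29m🬰[38;2;4;2;10m[48;2;252;200;29m🬰[38;2;4;2;11m[48;2;252;200;29m🬰[38;2;4;2;10m[48;2;252;200;29m🬰[0m
[38;2;4;2;10m[48;2;4;2;10m [38;2;4;2;10m[48;2;4;2;10m [38;2;4;2;10m[48;2;4;2;10m [38;2;4;2;10m[48;2;4;2;10m [38;2;4;2;10m[48;2;4;2;10m [38;2;5;2;12m[48;2;13;3;26m🬕[38;2;4;2;10m[48;2;7;2;15m🬨[38;2;4;2;10m[48;2;4;2;10m [38;2;4;2;11m[48;2;8;2;18m🬕[38;2;4;2;10m[48;2;4;2;10m [0m
[38;2;9;3;18m[48;2;253;235;44m🬂[38;2;9;3;18m[48;2;253;236;44m🬂[38;2;9;3;18m[48;2;253;236;44m🬂[38;2;8;3;18m[48;2;253;235;44m🬂[38;2;9;3;18m[48;2;253;236;44m🬂[38;2;20;5;36m[48;2;253;236;44m🬂[38;2;12;3;25m[48;2;253;235;43m🬂[38;2;8;2;17m[48;2;253;235;43m🬂[38;2;13;4;27m[48;2;253;235;43m🬂[38;2;254;248;49m[48;2;6;2;14m🬋[0m
</frame>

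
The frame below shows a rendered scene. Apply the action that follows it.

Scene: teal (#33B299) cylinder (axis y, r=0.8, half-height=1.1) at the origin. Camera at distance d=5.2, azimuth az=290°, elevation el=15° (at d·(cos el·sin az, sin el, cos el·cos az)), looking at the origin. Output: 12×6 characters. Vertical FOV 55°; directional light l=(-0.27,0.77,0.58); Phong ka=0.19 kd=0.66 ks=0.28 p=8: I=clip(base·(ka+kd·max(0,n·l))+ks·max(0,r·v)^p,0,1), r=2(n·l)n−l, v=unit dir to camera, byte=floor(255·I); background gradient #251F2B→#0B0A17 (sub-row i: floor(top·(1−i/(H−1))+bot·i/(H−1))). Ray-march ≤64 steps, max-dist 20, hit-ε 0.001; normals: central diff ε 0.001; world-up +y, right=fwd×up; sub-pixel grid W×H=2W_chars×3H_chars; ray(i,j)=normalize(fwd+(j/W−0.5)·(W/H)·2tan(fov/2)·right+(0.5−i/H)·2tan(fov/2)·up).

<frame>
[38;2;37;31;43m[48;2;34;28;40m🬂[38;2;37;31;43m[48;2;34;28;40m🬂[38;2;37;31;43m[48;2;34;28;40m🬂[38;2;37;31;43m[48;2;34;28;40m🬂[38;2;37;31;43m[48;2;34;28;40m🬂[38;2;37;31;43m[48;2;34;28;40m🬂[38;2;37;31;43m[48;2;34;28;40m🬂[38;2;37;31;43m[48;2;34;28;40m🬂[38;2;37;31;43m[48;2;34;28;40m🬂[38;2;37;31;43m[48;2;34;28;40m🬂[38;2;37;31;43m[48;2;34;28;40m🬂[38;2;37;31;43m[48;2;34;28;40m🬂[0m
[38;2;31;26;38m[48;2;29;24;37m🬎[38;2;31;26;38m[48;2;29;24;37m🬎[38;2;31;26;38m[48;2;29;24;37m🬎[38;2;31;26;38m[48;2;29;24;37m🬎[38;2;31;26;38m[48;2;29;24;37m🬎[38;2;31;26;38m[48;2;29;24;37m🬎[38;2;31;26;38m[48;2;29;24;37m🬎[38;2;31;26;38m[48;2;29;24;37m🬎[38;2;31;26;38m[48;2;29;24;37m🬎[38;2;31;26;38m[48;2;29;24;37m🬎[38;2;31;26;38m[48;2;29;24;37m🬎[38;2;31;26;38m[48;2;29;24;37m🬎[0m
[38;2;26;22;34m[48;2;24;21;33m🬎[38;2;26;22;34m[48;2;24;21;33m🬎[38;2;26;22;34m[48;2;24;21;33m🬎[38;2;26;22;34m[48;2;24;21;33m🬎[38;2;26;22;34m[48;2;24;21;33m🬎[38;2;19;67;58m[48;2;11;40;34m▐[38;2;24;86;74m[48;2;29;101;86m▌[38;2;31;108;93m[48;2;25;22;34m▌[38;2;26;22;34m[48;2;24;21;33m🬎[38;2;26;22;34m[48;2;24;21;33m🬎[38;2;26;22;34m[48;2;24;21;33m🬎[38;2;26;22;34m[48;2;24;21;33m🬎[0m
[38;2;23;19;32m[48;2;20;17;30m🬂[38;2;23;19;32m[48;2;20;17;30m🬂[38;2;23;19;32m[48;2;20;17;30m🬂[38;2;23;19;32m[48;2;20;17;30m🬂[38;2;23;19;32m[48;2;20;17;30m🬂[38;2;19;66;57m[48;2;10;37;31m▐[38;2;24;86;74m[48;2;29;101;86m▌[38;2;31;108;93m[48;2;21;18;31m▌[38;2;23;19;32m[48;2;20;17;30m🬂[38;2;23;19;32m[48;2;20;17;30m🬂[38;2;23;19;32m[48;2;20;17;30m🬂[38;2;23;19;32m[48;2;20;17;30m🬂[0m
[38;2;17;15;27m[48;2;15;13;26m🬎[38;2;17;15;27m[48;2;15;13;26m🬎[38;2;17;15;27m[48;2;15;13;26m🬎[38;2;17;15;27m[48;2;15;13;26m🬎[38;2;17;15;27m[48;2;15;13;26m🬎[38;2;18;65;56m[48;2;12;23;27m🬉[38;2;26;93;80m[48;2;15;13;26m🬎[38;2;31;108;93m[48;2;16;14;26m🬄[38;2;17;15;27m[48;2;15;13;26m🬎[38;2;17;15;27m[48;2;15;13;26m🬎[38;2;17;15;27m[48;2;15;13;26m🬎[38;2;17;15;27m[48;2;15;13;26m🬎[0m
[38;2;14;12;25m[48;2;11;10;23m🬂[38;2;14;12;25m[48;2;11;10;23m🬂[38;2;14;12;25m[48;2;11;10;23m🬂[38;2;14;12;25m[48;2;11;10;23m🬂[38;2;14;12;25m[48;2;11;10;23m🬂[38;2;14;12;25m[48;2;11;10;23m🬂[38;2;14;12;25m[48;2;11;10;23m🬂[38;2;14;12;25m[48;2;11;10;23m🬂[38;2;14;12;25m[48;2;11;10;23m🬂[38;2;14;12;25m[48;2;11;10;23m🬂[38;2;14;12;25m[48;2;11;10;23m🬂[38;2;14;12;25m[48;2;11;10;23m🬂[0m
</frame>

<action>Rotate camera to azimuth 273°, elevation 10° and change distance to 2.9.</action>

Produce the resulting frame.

<frame>
[38;2;37;31;43m[48;2;34;28;40m🬂[38;2;37;31;43m[48;2;34;28;40m🬂[38;2;37;31;43m[48;2;34;28;40m🬂[38;2;35;29;41m[48;2;9;33;29m🬝[38;2;37;31;43m[48;2;9;34;30m🬂[38;2;37;31;43m[48;2;14;53;45m🬂[38;2;37;31;43m[48;2;21;74;63m🬂[38;2;37;31;43m[48;2;35;99;86m🬂[38;2;33;108;93m[48;2;36;30;42m🬱[38;2;37;31;43m[48;2;34;28;40m🬂[38;2;37;31;43m[48;2;34;28;40m🬂[38;2;37;31;43m[48;2;34;28;40m🬂[0m
[38;2;31;26;38m[48;2;29;24;37m🬎[38;2;31;26;38m[48;2;29;24;37m🬎[38;2;31;26;38m[48;2;29;24;37m🬎[38;2;30;25;38m[48;2;9;33;29m▌[38;2;9;33;29m[48;2;10;35;30m▌[38;2;16;59;50m[48;2;13;47;41m▐[38;2;19;69;59m[48;2;22;78;67m▌[38;2;32;100;86m[48;2;27;89;77m▐[38;2;31;108;93m[48;2;31;104;90m▐[38;2;31;26;38m[48;2;29;24;37m🬎[38;2;31;26;38m[48;2;29;24;37m🬎[38;2;31;26;38m[48;2;29;24;37m🬎[0m
[38;2;26;22;34m[48;2;24;21;33m🬎[38;2;26;22;34m[48;2;24;21;33m🬎[38;2;26;22;34m[48;2;24;21;33m🬎[38;2;25;22;34m[48;2;9;33;29m▌[38;2;9;33;29m[48;2;9;34;29m🬲[38;2;13;47;40m[48;2;16;58;50m▌[38;2;19;69;59m[48;2;22;78;67m▌[38;2;28;96;83m[48;2;25;87;75m▐[38;2;31;108;93m[48;2;29;103;89m▐[38;2;26;22;34m[48;2;24;21;33m🬎[38;2;26;22;34m[48;2;24;21;33m🬎[38;2;26;22;34m[48;2;24;21;33m🬎[0m
[38;2;23;19;32m[48;2;20;17;30m🬂[38;2;23;19;32m[48;2;20;17;30m🬂[38;2;23;19;32m[48;2;20;17;30m🬂[38;2;23;19;32m[48;2;20;17;30m🬂[38;2;9;33;29m[48;2;9;33;29m [38;2;16;58;50m[48;2;13;46;39m▐[38;2;19;69;59m[48;2;22;78;67m▌[38;2;25;87;75m[48;2;27;96;83m▌[38;2;29;104;89m[48;2;21;18;31m▌[38;2;23;19;32m[48;2;20;17;30m🬂[38;2;23;19;32m[48;2;20;17;30m🬂[38;2;23;19;32m[48;2;20;17;30m🬂[0m
[38;2;17;15;27m[48;2;15;13;26m🬎[38;2;17;15;27m[48;2;15;13;26m🬎[38;2;17;15;27m[48;2;15;13;26m🬎[38;2;17;15;27m[48;2;15;13;26m🬎[38;2;9;33;29m[48;2;9;33;29m [38;2;16;57;49m[48;2;13;45;39m▐[38;2;19;69;59m[48;2;22;79;67m▌[38;2;25;88;75m[48;2;27;97;83m▌[38;2;30;105;90m[48;2;16;14;27m▌[38;2;17;15;27m[48;2;15;13;26m🬎[38;2;17;15;27m[48;2;15;13;26m🬎[38;2;17;15;27m[48;2;15;13;26m🬎[0m
[38;2;14;12;25m[48;2;11;10;23m🬂[38;2;14;12;25m[48;2;11;10;23m🬂[38;2;14;12;25m[48;2;11;10;23m🬂[38;2;14;12;25m[48;2;11;10;23m🬂[38;2;9;33;29m[48;2;11;10;23m🬬[38;2;16;57;49m[48;2;12;44;38m▐[38;2;19;69;59m[48;2;22;79;68m▌[38;2;25;88;76m[48;2;28;97;84m▌[38;2;30;106;91m[48;2;12;10;23m🬄[38;2;14;12;25m[48;2;11;10;23m🬂[38;2;14;12;25m[48;2;11;10;23m🬂[38;2;14;12;25m[48;2;11;10;23m🬂[0m
</frame>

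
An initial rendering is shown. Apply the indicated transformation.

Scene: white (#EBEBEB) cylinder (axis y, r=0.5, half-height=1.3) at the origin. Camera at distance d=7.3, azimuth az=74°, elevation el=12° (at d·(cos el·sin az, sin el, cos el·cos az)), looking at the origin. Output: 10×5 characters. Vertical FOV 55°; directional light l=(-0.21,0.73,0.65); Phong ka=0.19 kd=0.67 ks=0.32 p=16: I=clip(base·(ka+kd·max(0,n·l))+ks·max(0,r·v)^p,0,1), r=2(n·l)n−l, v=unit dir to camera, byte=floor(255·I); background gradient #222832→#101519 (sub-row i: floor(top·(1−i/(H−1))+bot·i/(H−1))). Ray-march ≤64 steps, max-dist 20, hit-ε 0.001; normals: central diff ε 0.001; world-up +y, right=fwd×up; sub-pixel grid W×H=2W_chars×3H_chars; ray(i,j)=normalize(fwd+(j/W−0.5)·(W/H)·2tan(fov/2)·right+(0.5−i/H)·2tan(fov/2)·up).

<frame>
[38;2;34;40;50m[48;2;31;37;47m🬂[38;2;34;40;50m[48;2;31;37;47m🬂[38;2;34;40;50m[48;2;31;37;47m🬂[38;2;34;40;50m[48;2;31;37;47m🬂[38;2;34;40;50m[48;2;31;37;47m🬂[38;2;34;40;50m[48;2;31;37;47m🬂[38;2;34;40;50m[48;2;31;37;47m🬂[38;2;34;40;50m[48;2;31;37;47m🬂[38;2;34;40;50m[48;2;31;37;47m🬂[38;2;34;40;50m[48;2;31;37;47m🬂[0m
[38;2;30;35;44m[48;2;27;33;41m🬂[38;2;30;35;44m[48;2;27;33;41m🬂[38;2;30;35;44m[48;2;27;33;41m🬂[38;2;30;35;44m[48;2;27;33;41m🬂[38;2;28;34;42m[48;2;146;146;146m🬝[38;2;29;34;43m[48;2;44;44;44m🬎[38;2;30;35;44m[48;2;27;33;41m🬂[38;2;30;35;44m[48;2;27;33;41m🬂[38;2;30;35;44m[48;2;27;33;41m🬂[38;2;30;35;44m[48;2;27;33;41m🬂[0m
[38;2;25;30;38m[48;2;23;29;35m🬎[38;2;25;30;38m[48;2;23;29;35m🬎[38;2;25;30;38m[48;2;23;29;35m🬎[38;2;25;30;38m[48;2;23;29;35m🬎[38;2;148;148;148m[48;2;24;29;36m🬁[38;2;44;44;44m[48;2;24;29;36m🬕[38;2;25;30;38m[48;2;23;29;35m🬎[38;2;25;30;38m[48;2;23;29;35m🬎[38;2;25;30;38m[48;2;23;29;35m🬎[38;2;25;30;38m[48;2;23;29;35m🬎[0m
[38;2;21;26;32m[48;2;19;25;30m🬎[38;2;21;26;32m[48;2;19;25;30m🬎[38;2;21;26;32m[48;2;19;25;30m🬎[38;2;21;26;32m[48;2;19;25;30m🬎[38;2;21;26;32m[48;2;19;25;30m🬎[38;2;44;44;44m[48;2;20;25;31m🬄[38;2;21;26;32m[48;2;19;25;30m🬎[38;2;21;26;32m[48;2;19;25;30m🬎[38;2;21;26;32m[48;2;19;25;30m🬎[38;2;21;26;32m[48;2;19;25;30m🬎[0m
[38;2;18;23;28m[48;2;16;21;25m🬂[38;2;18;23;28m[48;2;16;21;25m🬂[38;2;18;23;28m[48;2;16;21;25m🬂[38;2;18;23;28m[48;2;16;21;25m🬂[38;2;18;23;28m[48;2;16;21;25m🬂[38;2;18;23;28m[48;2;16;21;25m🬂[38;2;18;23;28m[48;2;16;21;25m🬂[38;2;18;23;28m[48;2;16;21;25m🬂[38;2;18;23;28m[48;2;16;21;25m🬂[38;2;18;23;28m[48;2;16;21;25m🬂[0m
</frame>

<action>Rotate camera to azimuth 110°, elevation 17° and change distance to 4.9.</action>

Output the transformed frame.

<frame>
[38;2;34;40;50m[48;2;31;37;47m🬂[38;2;34;40;50m[48;2;31;37;47m🬂[38;2;34;40;50m[48;2;31;37;47m🬂[38;2;34;40;50m[48;2;31;37;47m🬂[38;2;34;40;50m[48;2;31;37;47m🬂[38;2;34;40;50m[48;2;31;37;47m🬂[38;2;34;40;50m[48;2;31;37;47m🬂[38;2;34;40;50m[48;2;31;37;47m🬂[38;2;34;40;50m[48;2;31;37;47m🬂[38;2;34;40;50m[48;2;31;37;47m🬂[0m
[38;2;30;35;44m[48;2;27;33;41m🬂[38;2;30;35;44m[48;2;27;33;41m🬂[38;2;30;35;44m[48;2;27;33;41m🬂[38;2;30;35;44m[48;2;27;33;41m🬂[38;2;44;44;44m[48;2;28;34;42m🬦[38;2;30;35;44m[48;2;44;44;44m🬂[38;2;30;35;44m[48;2;27;33;41m🬂[38;2;30;35;44m[48;2;27;33;41m🬂[38;2;30;35;44m[48;2;27;33;41m🬂[38;2;30;35;44m[48;2;27;33;41m🬂[0m
[38;2;25;30;38m[48;2;23;29;35m🬎[38;2;25;30;38m[48;2;23;29;35m🬎[38;2;25;30;38m[48;2;23;29;35m🬎[38;2;25;30;38m[48;2;23;29;35m🬎[38;2;24;30;37m[48;2;44;44;44m▌[38;2;44;44;44m[48;2;44;44;44m [38;2;25;30;38m[48;2;23;29;35m🬎[38;2;25;30;38m[48;2;23;29;35m🬎[38;2;25;30;38m[48;2;23;29;35m🬎[38;2;25;30;38m[48;2;23;29;35m🬎[0m
[38;2;21;26;32m[48;2;19;25;30m🬎[38;2;21;26;32m[48;2;19;25;30m🬎[38;2;21;26;32m[48;2;19;25;30m🬎[38;2;21;26;32m[48;2;19;25;30m🬎[38;2;20;26;31m[48;2;50;50;50m▌[38;2;44;44;44m[48;2;44;44;44m [38;2;21;26;32m[48;2;19;25;30m🬎[38;2;21;26;32m[48;2;19;25;30m🬎[38;2;21;26;32m[48;2;19;25;30m🬎[38;2;21;26;32m[48;2;19;25;30m🬎[0m
[38;2;18;23;28m[48;2;16;21;25m🬂[38;2;18;23;28m[48;2;16;21;25m🬂[38;2;18;23;28m[48;2;16;21;25m🬂[38;2;18;23;28m[48;2;16;21;25m🬂[38;2;18;23;28m[48;2;16;21;25m🬂[38;2;18;23;28m[48;2;16;21;25m🬂[38;2;18;23;28m[48;2;16;21;25m🬂[38;2;18;23;28m[48;2;16;21;25m🬂[38;2;18;23;28m[48;2;16;21;25m🬂[38;2;18;23;28m[48;2;16;21;25m🬂[0m
</frame>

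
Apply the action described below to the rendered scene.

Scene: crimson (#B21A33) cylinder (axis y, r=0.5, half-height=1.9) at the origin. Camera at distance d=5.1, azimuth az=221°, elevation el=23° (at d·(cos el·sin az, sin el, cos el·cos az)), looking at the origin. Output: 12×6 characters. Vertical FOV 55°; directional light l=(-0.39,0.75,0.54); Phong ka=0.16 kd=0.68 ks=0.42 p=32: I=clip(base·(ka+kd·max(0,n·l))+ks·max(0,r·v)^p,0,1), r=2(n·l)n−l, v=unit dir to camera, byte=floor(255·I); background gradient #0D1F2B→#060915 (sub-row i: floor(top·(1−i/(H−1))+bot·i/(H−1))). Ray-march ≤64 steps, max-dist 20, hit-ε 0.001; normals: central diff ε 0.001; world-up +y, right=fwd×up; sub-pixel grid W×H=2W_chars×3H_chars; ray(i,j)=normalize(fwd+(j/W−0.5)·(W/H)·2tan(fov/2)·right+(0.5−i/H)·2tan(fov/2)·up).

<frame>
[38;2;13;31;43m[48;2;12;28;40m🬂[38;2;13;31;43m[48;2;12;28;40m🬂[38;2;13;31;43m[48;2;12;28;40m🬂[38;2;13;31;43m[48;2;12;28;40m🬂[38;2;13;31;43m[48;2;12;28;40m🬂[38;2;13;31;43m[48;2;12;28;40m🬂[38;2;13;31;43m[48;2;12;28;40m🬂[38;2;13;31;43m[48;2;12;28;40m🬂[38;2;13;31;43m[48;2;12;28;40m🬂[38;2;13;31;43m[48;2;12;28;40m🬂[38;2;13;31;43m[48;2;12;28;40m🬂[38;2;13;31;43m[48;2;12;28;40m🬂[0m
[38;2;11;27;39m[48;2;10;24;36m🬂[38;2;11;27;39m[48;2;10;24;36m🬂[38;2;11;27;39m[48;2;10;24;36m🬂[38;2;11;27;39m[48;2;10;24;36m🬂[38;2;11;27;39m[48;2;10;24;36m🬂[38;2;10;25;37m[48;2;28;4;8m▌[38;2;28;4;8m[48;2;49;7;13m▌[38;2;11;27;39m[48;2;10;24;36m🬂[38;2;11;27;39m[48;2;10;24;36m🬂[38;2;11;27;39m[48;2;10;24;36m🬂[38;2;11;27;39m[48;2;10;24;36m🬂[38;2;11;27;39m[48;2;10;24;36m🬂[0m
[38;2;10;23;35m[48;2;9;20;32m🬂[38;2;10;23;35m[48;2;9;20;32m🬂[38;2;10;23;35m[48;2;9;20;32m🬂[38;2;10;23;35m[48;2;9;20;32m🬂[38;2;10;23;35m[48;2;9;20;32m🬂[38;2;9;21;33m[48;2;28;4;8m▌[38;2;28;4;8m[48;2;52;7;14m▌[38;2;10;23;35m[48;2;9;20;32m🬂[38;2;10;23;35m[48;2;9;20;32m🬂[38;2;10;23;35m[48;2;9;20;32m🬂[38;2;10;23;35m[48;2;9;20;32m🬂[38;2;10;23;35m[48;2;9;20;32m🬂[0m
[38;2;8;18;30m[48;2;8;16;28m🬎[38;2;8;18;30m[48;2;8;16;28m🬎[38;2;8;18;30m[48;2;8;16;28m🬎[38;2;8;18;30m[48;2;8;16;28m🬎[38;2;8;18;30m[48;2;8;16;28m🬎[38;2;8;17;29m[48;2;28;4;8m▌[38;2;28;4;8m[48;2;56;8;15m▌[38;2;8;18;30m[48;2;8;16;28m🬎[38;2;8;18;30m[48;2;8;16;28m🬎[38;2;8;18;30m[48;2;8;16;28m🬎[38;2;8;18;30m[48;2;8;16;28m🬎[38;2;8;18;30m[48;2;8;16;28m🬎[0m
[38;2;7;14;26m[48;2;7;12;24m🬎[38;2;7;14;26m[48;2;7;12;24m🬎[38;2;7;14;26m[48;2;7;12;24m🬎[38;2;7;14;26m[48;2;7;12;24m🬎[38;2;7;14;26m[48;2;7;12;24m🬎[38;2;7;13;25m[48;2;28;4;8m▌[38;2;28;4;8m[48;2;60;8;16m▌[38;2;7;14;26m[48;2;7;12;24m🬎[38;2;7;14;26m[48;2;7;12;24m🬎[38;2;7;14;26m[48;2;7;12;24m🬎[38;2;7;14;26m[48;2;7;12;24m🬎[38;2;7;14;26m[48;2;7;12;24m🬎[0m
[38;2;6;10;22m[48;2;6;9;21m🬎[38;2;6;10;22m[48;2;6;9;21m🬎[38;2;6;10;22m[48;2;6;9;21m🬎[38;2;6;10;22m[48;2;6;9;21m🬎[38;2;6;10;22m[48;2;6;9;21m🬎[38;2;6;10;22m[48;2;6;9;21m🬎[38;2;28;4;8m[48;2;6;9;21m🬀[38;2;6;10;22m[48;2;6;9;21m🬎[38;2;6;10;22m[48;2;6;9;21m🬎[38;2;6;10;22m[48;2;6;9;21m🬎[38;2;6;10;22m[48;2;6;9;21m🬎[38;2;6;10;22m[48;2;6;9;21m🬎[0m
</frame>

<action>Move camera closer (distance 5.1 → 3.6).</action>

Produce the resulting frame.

<frame>
[38;2;13;31;43m[48;2;12;28;40m🬂[38;2;13;31;43m[48;2;12;28;40m🬂[38;2;13;31;43m[48;2;12;28;40m🬂[38;2;13;31;43m[48;2;12;28;40m🬂[38;2;13;31;43m[48;2;12;28;40m🬂[38;2;28;4;8m[48;2;28;4;8m [38;2;28;4;8m[48;2;33;4;9m▌[38;2;12;29;41m[48;2;61;8;17m▐[38;2;13;31;43m[48;2;12;28;40m🬂[38;2;13;31;43m[48;2;12;28;40m🬂[38;2;13;31;43m[48;2;12;28;40m🬂[38;2;13;31;43m[48;2;12;28;40m🬂[0m
[38;2;11;27;39m[48;2;10;24;36m🬂[38;2;11;27;39m[48;2;10;24;36m🬂[38;2;11;27;39m[48;2;10;24;36m🬂[38;2;11;27;39m[48;2;10;24;36m🬂[38;2;11;27;39m[48;2;10;24;36m🬂[38;2;28;4;8m[48;2;28;4;8m [38;2;28;4;8m[48;2;35;5;10m▌[38;2;10;25;37m[48;2;65;9;18m▐[38;2;11;27;39m[48;2;10;24;36m🬂[38;2;11;27;39m[48;2;10;24;36m🬂[38;2;11;27;39m[48;2;10;24;36m🬂[38;2;11;27;39m[48;2;10;24;36m🬂[0m
[38;2;10;23;35m[48;2;9;20;32m🬂[38;2;10;23;35m[48;2;9;20;32m🬂[38;2;10;23;35m[48;2;9;20;32m🬂[38;2;10;23;35m[48;2;9;20;32m🬂[38;2;10;23;35m[48;2;9;20;32m🬂[38;2;28;4;8m[48;2;28;4;8m [38;2;28;4;8m[48;2;37;5;10m▌[38;2;9;21;33m[48;2;71;10;19m▐[38;2;10;23;35m[48;2;9;20;32m🬂[38;2;10;23;35m[48;2;9;20;32m🬂[38;2;10;23;35m[48;2;9;20;32m🬂[38;2;10;23;35m[48;2;9;20;32m🬂[0m
[38;2;8;18;30m[48;2;8;16;28m🬎[38;2;8;18;30m[48;2;8;16;28m🬎[38;2;8;18;30m[48;2;8;16;28m🬎[38;2;8;18;30m[48;2;8;16;28m🬎[38;2;8;18;30m[48;2;8;16;28m🬎[38;2;28;4;8m[48;2;28;4;8m [38;2;28;4;8m[48;2;40;5;11m▌[38;2;8;17;29m[48;2;77;10;21m▐[38;2;8;18;30m[48;2;8;16;28m🬎[38;2;8;18;30m[48;2;8;16;28m🬎[38;2;8;18;30m[48;2;8;16;28m🬎[38;2;8;18;30m[48;2;8;16;28m🬎[0m
[38;2;7;14;26m[48;2;7;12;24m🬎[38;2;7;14;26m[48;2;7;12;24m🬎[38;2;7;14;26m[48;2;7;12;24m🬎[38;2;7;14;26m[48;2;7;12;24m🬎[38;2;7;14;26m[48;2;7;12;24m🬎[38;2;28;4;8m[48;2;28;4;8m [38;2;28;4;8m[48;2;42;6;12m▌[38;2;7;13;25m[48;2;85;12;24m▐[38;2;7;14;26m[48;2;7;12;24m🬎[38;2;7;14;26m[48;2;7;12;24m🬎[38;2;7;14;26m[48;2;7;12;24m🬎[38;2;7;14;26m[48;2;7;12;24m🬎[0m
[38;2;6;10;22m[48;2;6;9;21m🬎[38;2;6;10;22m[48;2;6;9;21m🬎[38;2;6;10;22m[48;2;6;9;21m🬎[38;2;6;10;22m[48;2;6;9;21m🬎[38;2;6;10;22m[48;2;6;9;21m🬎[38;2;28;4;8m[48;2;6;9;21m🬬[38;2;28;4;8m[48;2;45;6;12m▌[38;2;96;13;27m[48;2;6;9;21m🬄[38;2;6;10;22m[48;2;6;9;21m🬎[38;2;6;10;22m[48;2;6;9;21m🬎[38;2;6;10;22m[48;2;6;9;21m🬎[38;2;6;10;22m[48;2;6;9;21m🬎[0m
</frame>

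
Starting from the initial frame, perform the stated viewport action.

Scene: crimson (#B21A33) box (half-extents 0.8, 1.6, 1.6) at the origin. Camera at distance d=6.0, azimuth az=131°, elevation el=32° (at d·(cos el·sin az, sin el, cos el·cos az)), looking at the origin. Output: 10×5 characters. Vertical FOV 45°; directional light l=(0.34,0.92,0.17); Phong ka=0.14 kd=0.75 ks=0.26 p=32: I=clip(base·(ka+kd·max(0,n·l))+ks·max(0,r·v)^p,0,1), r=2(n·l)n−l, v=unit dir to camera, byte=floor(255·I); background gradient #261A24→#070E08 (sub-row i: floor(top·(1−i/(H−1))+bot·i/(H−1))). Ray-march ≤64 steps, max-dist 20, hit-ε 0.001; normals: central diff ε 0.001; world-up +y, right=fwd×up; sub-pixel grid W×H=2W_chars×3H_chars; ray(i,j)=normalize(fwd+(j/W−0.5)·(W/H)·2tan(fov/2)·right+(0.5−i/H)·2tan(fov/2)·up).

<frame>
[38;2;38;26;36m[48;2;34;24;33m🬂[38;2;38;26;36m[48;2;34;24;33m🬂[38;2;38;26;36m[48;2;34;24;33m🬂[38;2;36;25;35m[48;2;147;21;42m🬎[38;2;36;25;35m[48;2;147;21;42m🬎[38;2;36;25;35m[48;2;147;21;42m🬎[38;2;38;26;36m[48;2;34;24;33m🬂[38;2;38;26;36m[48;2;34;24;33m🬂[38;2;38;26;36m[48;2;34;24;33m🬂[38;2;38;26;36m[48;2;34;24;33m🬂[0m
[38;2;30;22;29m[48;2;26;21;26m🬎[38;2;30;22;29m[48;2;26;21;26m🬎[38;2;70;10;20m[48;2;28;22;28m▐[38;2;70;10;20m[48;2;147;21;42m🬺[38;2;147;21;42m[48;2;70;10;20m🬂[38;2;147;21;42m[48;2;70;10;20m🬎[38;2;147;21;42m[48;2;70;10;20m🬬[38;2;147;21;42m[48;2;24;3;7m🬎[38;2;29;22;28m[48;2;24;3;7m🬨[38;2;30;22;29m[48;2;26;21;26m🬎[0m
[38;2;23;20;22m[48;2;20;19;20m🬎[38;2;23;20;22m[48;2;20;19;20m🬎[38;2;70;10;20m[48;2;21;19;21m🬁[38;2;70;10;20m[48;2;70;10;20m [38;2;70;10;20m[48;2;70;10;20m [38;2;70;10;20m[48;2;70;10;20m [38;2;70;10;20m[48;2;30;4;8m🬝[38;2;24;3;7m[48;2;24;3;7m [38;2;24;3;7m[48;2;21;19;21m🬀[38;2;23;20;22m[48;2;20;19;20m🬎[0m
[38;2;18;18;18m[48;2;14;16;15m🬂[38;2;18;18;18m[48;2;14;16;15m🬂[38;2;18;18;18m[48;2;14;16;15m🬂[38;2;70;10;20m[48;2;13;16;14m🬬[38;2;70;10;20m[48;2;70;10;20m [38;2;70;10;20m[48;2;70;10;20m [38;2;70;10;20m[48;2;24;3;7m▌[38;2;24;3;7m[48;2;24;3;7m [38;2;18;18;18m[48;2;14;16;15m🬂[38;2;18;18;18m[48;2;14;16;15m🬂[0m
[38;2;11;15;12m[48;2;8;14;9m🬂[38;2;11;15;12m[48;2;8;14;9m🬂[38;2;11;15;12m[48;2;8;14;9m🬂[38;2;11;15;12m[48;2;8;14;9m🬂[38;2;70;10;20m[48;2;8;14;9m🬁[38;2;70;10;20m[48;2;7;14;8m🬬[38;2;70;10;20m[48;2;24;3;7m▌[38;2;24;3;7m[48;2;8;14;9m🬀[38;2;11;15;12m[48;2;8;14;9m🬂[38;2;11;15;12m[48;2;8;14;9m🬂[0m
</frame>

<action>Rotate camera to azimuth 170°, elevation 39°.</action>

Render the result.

<frame>
[38;2;38;26;36m[48;2;34;24;33m🬂[38;2;38;26;36m[48;2;34;24;33m🬂[38;2;38;26;36m[48;2;34;24;33m🬂[38;2;35;25;34m[48;2;147;21;42m🬝[38;2;36;25;35m[48;2;147;21;42m🬎[38;2;38;26;36m[48;2;147;21;42m🬂[38;2;147;21;42m[48;2;35;25;34m🬏[38;2;38;26;36m[48;2;34;24;33m🬂[38;2;38;26;36m[48;2;34;24;33m🬂[38;2;38;26;36m[48;2;34;24;33m🬂[0m
[38;2;30;22;29m[48;2;26;21;26m🬎[38;2;30;22;29m[48;2;26;21;26m🬎[38;2;30;22;29m[48;2;26;21;26m🬎[38;2;30;22;29m[48;2;26;21;26m🬎[38;2;147;21;42m[48;2;147;21;42m [38;2;147;21;42m[48;2;147;21;42m [38;2;147;21;42m[48;2;31;23;30m🬺[38;2;147;21;42m[48;2;29;22;28m🬏[38;2;30;22;29m[48;2;26;21;26m🬎[38;2;30;22;29m[48;2;26;21;26m🬎[0m
[38;2;23;20;22m[48;2;20;19;20m🬎[38;2;23;20;22m[48;2;20;19;20m🬎[38;2;23;20;22m[48;2;20;19;20m🬎[38;2;23;20;22m[48;2;20;19;20m🬎[38;2;147;21;42m[48;2;24;3;7m🬂[38;2;147;21;42m[48;2;24;3;7m🬂[38;2;147;21;42m[48;2;24;3;7m🬂[38;2;147;21;42m[48;2;22;13;15m🬀[38;2;23;20;22m[48;2;20;19;20m🬎[38;2;23;20;22m[48;2;20;19;20m🬎[0m
[38;2;18;18;18m[48;2;14;16;15m🬂[38;2;18;18;18m[48;2;14;16;15m🬂[38;2;18;18;18m[48;2;14;16;15m🬂[38;2;18;18;18m[48;2;14;16;15m🬂[38;2;24;3;7m[48;2;24;3;7m [38;2;24;3;7m[48;2;24;3;7m [38;2;24;3;7m[48;2;24;3;7m [38;2;24;3;7m[48;2;14;16;15m🬄[38;2;18;18;18m[48;2;14;16;15m🬂[38;2;18;18;18m[48;2;14;16;15m🬂[0m
[38;2;11;15;12m[48;2;8;14;9m🬂[38;2;11;15;12m[48;2;8;14;9m🬂[38;2;11;15;12m[48;2;8;14;9m🬂[38;2;11;15;12m[48;2;8;14;9m🬂[38;2;24;3;7m[48;2;9;14;10m▐[38;2;24;3;7m[48;2;24;3;7m [38;2;24;3;7m[48;2;24;3;7m [38;2;11;15;12m[48;2;8;14;9m🬂[38;2;11;15;12m[48;2;8;14;9m🬂[38;2;11;15;12m[48;2;8;14;9m🬂[0m
</frame>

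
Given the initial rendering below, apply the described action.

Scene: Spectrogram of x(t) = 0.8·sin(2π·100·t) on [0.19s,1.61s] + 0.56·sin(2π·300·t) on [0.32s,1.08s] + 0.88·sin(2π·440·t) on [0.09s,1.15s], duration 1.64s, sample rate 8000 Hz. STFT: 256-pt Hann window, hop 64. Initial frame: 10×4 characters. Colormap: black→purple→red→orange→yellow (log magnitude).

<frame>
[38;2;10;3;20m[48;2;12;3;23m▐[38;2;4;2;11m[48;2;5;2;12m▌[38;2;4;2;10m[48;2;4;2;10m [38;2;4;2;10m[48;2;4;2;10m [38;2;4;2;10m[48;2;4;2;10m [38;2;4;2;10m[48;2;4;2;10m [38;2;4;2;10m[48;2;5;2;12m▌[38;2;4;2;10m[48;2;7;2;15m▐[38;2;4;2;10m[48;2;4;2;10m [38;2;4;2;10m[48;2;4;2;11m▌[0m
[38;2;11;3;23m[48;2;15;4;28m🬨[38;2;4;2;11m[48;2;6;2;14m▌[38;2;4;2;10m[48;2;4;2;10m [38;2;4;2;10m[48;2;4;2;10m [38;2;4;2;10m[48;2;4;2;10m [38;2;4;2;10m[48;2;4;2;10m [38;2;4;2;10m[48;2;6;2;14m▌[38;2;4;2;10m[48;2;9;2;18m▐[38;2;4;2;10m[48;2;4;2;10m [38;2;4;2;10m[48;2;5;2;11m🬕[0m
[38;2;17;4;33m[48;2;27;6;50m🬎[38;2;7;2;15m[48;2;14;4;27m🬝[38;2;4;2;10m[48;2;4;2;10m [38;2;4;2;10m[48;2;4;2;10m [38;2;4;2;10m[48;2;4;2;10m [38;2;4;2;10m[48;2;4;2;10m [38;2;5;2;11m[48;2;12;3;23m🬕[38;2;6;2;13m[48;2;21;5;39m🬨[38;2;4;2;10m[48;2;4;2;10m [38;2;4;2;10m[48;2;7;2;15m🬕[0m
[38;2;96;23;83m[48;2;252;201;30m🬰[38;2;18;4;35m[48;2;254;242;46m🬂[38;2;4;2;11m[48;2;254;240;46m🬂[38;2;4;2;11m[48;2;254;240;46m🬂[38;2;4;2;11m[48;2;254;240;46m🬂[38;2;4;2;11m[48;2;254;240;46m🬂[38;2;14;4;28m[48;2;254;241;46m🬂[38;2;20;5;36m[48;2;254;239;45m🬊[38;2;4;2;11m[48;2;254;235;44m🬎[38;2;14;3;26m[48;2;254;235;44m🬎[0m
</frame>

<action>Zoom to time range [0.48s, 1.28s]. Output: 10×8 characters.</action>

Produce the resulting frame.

<frame>
[38;2;4;2;10m[48;2;4;2;10m [38;2;4;2;10m[48;2;4;2;10m [38;2;4;2;10m[48;2;4;2;10m [38;2;4;2;10m[48;2;4;2;10m [38;2;4;2;10m[48;2;4;2;10m [38;2;4;2;10m[48;2;4;2;10m [38;2;4;2;10m[48;2;4;2;10m [38;2;4;2;10m[48;2;5;2;12m▌[38;2;4;2;10m[48;2;7;2;15m▌[38;2;4;2;10m[48;2;4;2;10m [0m
[38;2;4;2;10m[48;2;4;2;10m [38;2;4;2;10m[48;2;4;2;10m [38;2;4;2;10m[48;2;4;2;10m [38;2;4;2;10m[48;2;4;2;10m [38;2;4;2;10m[48;2;4;2;10m [38;2;4;2;10m[48;2;4;2;10m [38;2;4;2;10m[48;2;4;2;10m [38;2;4;2;10m[48;2;5;2;12m▌[38;2;4;2;10m[48;2;7;2;15m▌[38;2;4;2;10m[48;2;4;2;10m [0m
[38;2;4;2;10m[48;2;4;2;10m [38;2;4;2;10m[48;2;4;2;10m [38;2;4;2;10m[48;2;4;2;10m [38;2;4;2;10m[48;2;4;2;10m [38;2;4;2;10m[48;2;4;2;10m [38;2;4;2;10m[48;2;4;2;10m [38;2;4;2;10m[48;2;4;2;10m [38;2;4;2;10m[48;2;5;2;13m▌[38;2;4;2;10m[48;2;8;2;17m▌[38;2;4;2;10m[48;2;4;2;10m [0m
[38;2;4;2;10m[48;2;4;2;10m [38;2;4;2;10m[48;2;4;2;10m [38;2;4;2;10m[48;2;4;2;10m [38;2;4;2;10m[48;2;4;2;10m [38;2;4;2;10m[48;2;4;2;10m [38;2;4;2;10m[48;2;4;2;10m [38;2;4;2;10m[48;2;4;2;10m [38;2;4;2;10m[48;2;6;2;14m▌[38;2;4;2;10m[48;2;9;3;19m▌[38;2;4;2;10m[48;2;4;2;10m [0m
[38;2;4;2;10m[48;2;4;2;10m [38;2;4;2;10m[48;2;4;2;10m [38;2;4;2;10m[48;2;4;2;10m [38;2;4;2;10m[48;2;4;2;10m [38;2;4;2;10m[48;2;4;2;10m [38;2;4;2;10m[48;2;4;2;10m [38;2;4;2;10m[48;2;4;2;10m [38;2;4;2;10m[48;2;7;2;16m▌[38;2;4;2;10m[48;2;12;3;24m▌[38;2;4;2;10m[48;2;4;2;10m [0m
[38;2;4;2;10m[48;2;4;2;10m [38;2;4;2;10m[48;2;4;2;10m [38;2;4;2;10m[48;2;4;2;10m [38;2;4;2;10m[48;2;4;2;10m [38;2;4;2;10m[48;2;4;2;10m [38;2;4;2;10m[48;2;4;2;10m [38;2;4;2;10m[48;2;4;2;10m [38;2;4;2;10m[48;2;11;3;23m▌[38;2;4;2;10m[48;2;21;5;38m▌[38;2;4;2;10m[48;2;4;2;10m [0m
[38;2;4;2;10m[48;2;36;8;64m🬎[38;2;4;2;10m[48;2;36;8;64m🬎[38;2;4;2;10m[48;2;35;8;63m🬎[38;2;4;2;10m[48;2;35;8;63m🬎[38;2;4;2;10m[48;2;36;8;64m🬎[38;2;4;2;10m[48;2;35;8;63m🬎[38;2;4;2;10m[48;2;36;8;63m🬎[38;2;12;3;25m[48;2;56;13;76m🬎[38;2;26;6;47m[48;2;223;98;47m🬝[38;2;4;2;10m[48;2;4;2;10m [0m
[38;2;254;240;46m[48;2;252;194;27m🬰[38;2;254;240;46m[48;2;252;194;27m🬰[38;2;254;240;46m[48;2;252;194;27m🬰[38;2;254;240;46m[48;2;252;194;27m🬰[38;2;254;240;46m[48;2;252;194;27m🬰[38;2;254;240;46m[48;2;252;194;27m🬰[38;2;254;240;46m[48;2;252;194;27m🬰[38;2;254;241;46m[48;2;251;190;25m🬰[38;2;253;236;44m[48;2;96;24;64m🬰[38;2;14;4;27m[48;2;254;235;44m🬎[0m
</frame>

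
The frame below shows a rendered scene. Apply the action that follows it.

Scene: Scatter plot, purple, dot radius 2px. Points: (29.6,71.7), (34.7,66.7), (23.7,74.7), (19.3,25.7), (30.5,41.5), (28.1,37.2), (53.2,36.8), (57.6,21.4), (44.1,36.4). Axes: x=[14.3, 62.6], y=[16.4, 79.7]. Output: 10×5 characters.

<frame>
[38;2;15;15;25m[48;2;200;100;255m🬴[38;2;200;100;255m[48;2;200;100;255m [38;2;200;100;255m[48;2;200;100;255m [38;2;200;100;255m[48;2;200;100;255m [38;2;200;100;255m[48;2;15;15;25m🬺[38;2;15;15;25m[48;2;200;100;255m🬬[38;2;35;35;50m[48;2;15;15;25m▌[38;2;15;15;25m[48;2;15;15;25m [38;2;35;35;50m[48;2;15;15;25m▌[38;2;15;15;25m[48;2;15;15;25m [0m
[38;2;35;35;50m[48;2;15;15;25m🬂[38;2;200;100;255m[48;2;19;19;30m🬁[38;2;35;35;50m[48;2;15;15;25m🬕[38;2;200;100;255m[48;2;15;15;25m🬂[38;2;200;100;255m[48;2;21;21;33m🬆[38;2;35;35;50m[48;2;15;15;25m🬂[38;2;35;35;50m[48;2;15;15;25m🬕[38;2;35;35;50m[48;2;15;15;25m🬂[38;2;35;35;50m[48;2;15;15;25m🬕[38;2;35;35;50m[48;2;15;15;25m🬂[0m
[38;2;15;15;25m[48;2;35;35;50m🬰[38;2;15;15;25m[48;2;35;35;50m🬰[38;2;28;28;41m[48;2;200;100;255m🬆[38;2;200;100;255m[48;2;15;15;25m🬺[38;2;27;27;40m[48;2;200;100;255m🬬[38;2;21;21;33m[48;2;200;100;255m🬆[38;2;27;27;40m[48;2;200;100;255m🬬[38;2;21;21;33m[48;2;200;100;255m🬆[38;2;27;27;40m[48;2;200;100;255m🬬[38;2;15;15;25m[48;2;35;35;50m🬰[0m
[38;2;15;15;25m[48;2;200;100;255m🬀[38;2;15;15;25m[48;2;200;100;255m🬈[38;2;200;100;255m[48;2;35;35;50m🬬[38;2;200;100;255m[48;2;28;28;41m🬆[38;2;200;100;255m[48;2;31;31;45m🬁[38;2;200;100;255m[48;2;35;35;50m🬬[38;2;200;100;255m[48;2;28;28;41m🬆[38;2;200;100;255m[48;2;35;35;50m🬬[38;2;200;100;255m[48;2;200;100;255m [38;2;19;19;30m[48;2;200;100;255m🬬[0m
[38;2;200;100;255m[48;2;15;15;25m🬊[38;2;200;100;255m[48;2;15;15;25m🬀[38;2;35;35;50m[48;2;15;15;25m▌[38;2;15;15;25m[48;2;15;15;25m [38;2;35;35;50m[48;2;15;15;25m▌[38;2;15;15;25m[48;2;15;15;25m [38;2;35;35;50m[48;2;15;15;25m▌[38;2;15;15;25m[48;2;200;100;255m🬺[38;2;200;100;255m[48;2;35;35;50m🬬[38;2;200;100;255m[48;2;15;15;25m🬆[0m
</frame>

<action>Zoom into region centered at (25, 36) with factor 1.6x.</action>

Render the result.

<frame>
[38;2;15;15;25m[48;2;15;15;25m [38;2;15;15;25m[48;2;15;15;25m [38;2;35;35;50m[48;2;15;15;25m▌[38;2;15;15;25m[48;2;15;15;25m [38;2;35;35;50m[48;2;15;15;25m▌[38;2;15;15;25m[48;2;15;15;25m [38;2;35;35;50m[48;2;15;15;25m▌[38;2;15;15;25m[48;2;15;15;25m [38;2;35;35;50m[48;2;15;15;25m▌[38;2;15;15;25m[48;2;15;15;25m [0m
[38;2;35;35;50m[48;2;15;15;25m🬂[38;2;35;35;50m[48;2;15;15;25m🬂[38;2;35;35;50m[48;2;15;15;25m🬕[38;2;35;35;50m[48;2;15;15;25m🬂[38;2;35;35;50m[48;2;15;15;25m🬕[38;2;28;28;41m[48;2;200;100;255m🬆[38;2;200;100;255m[48;2;35;35;50m🬺[38;2;23;23;35m[48;2;200;100;255m🬬[38;2;35;35;50m[48;2;15;15;25m🬕[38;2;35;35;50m[48;2;15;15;25m🬂[0m
[38;2;15;15;25m[48;2;35;35;50m🬰[38;2;15;15;25m[48;2;35;35;50m🬰[38;2;31;31;45m[48;2;200;100;255m🬝[38;2;15;15;25m[48;2;35;35;50m🬰[38;2;200;100;255m[48;2;31;31;45m🬁[38;2;200;100;255m[48;2;15;15;25m🬬[38;2;200;100;255m[48;2;28;28;41m🬆[38;2;15;15;25m[48;2;35;35;50m🬰[38;2;35;35;50m[48;2;15;15;25m🬛[38;2;15;15;25m[48;2;35;35;50m🬰[0m
[38;2;15;15;25m[48;2;35;35;50m🬎[38;2;23;23;35m[48;2;200;100;255m🬴[38;2;200;100;255m[48;2;200;100;255m [38;2;200;100;255m[48;2;25;25;37m🬛[38;2;35;35;50m[48;2;15;15;25m🬲[38;2;15;15;25m[48;2;35;35;50m🬎[38;2;35;35;50m[48;2;15;15;25m🬲[38;2;15;15;25m[48;2;35;35;50m🬎[38;2;35;35;50m[48;2;15;15;25m🬲[38;2;15;15;25m[48;2;35;35;50m🬎[0m
[38;2;15;15;25m[48;2;15;15;25m [38;2;15;15;25m[48;2;15;15;25m [38;2;200;100;255m[48;2;27;27;40m🬁[38;2;15;15;25m[48;2;15;15;25m [38;2;35;35;50m[48;2;15;15;25m▌[38;2;15;15;25m[48;2;15;15;25m [38;2;35;35;50m[48;2;15;15;25m▌[38;2;15;15;25m[48;2;15;15;25m [38;2;35;35;50m[48;2;15;15;25m▌[38;2;15;15;25m[48;2;15;15;25m [0m
</frame>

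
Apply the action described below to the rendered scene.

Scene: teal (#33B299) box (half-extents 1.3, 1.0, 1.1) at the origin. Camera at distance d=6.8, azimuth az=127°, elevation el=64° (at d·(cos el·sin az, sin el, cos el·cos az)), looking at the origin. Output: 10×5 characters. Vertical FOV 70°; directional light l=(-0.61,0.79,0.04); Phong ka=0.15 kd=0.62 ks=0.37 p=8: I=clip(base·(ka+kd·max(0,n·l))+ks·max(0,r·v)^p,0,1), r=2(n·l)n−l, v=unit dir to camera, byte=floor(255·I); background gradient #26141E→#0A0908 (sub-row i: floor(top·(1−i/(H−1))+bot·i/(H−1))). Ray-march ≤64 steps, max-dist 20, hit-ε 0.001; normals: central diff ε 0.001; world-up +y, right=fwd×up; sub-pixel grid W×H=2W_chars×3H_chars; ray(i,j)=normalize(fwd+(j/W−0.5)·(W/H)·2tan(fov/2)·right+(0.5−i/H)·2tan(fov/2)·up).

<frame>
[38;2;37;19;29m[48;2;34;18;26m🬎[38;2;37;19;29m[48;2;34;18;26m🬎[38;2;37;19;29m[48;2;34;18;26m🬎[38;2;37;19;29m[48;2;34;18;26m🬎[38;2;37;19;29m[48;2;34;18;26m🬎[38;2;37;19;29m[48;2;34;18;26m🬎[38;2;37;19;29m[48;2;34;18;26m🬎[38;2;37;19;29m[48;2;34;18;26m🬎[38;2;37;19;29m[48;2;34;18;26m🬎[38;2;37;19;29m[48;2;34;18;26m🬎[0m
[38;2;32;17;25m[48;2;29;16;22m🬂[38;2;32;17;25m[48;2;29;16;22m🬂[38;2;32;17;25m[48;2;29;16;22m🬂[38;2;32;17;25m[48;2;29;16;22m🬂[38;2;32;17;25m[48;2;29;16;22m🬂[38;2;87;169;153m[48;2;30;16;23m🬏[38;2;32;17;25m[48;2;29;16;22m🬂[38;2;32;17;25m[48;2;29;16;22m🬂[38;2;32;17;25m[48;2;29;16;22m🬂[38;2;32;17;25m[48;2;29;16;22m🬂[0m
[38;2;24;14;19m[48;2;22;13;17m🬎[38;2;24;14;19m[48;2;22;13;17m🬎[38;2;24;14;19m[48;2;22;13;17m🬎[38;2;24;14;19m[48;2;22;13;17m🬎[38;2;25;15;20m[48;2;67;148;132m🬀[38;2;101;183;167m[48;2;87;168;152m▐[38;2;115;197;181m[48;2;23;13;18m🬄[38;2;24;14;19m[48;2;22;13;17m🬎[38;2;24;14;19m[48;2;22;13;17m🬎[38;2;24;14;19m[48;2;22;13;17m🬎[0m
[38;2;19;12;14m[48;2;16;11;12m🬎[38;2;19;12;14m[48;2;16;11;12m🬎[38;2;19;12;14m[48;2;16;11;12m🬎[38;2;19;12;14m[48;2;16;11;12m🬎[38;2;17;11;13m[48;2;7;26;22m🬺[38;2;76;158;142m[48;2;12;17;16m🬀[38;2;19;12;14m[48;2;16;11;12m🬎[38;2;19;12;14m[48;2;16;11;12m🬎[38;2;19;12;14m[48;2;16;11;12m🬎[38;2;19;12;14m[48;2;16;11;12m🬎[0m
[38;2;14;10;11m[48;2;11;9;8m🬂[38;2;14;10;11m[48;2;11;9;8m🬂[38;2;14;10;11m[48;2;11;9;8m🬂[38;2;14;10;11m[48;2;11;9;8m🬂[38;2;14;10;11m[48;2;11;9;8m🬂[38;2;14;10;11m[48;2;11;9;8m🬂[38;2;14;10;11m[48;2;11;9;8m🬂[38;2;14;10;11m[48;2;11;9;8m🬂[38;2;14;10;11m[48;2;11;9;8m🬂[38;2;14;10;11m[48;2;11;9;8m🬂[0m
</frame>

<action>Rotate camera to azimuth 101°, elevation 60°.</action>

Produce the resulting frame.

<frame>
[38;2;37;19;29m[48;2;34;18;26m🬎[38;2;37;19;29m[48;2;34;18;26m🬎[38;2;37;19;29m[48;2;34;18;26m🬎[38;2;37;19;29m[48;2;34;18;26m🬎[38;2;37;19;29m[48;2;34;18;26m🬎[38;2;37;19;29m[48;2;34;18;26m🬎[38;2;37;19;29m[48;2;34;18;26m🬎[38;2;37;19;29m[48;2;34;18;26m🬎[38;2;37;19;29m[48;2;34;18;26m🬎[38;2;37;19;29m[48;2;34;18;26m🬎[0m
[38;2;32;17;25m[48;2;29;16;22m🬂[38;2;32;17;25m[48;2;29;16;22m🬂[38;2;32;17;25m[48;2;29;16;22m🬂[38;2;32;17;25m[48;2;29;16;22m🬂[38;2;30;16;23m[48;2;112;194;178m🬝[38;2;31;16;24m[48;2;121;202;186m🬎[38;2;32;17;25m[48;2;29;16;22m🬂[38;2;32;17;25m[48;2;29;16;22m🬂[38;2;32;17;25m[48;2;29;16;22m🬂[38;2;32;17;25m[48;2;29;16;22m🬂[0m
[38;2;24;14;19m[48;2;22;13;17m🬎[38;2;24;14;19m[48;2;22;13;17m🬎[38;2;24;14;19m[48;2;22;13;17m🬎[38;2;24;14;19m[48;2;22;13;17m🬎[38;2;25;15;20m[48;2;105;187;171m🬀[38;2;123;204;188m[48;2;113;195;179m🬎[38;2;122;203;187m[48;2;23;13;18m🬀[38;2;24;14;19m[48;2;22;13;17m🬎[38;2;24;14;19m[48;2;22;13;17m🬎[38;2;24;14;19m[48;2;22;13;17m🬎[0m
[38;2;19;12;14m[48;2;16;11;12m🬎[38;2;19;12;14m[48;2;16;11;12m🬎[38;2;19;12;14m[48;2;16;11;12m🬎[38;2;19;12;14m[48;2;16;11;12m🬎[38;2;7;26;22m[48;2;17;11;13m🬂[38;2;7;26;22m[48;2;16;11;12m🬎[38;2;19;12;14m[48;2;16;11;12m🬎[38;2;19;12;14m[48;2;16;11;12m🬎[38;2;19;12;14m[48;2;16;11;12m🬎[38;2;19;12;14m[48;2;16;11;12m🬎[0m
[38;2;14;10;11m[48;2;11;9;8m🬂[38;2;14;10;11m[48;2;11;9;8m🬂[38;2;14;10;11m[48;2;11;9;8m🬂[38;2;14;10;11m[48;2;11;9;8m🬂[38;2;14;10;11m[48;2;11;9;8m🬂[38;2;14;10;11m[48;2;11;9;8m🬂[38;2;14;10;11m[48;2;11;9;8m🬂[38;2;14;10;11m[48;2;11;9;8m🬂[38;2;14;10;11m[48;2;11;9;8m🬂[38;2;14;10;11m[48;2;11;9;8m🬂[0m
</frame>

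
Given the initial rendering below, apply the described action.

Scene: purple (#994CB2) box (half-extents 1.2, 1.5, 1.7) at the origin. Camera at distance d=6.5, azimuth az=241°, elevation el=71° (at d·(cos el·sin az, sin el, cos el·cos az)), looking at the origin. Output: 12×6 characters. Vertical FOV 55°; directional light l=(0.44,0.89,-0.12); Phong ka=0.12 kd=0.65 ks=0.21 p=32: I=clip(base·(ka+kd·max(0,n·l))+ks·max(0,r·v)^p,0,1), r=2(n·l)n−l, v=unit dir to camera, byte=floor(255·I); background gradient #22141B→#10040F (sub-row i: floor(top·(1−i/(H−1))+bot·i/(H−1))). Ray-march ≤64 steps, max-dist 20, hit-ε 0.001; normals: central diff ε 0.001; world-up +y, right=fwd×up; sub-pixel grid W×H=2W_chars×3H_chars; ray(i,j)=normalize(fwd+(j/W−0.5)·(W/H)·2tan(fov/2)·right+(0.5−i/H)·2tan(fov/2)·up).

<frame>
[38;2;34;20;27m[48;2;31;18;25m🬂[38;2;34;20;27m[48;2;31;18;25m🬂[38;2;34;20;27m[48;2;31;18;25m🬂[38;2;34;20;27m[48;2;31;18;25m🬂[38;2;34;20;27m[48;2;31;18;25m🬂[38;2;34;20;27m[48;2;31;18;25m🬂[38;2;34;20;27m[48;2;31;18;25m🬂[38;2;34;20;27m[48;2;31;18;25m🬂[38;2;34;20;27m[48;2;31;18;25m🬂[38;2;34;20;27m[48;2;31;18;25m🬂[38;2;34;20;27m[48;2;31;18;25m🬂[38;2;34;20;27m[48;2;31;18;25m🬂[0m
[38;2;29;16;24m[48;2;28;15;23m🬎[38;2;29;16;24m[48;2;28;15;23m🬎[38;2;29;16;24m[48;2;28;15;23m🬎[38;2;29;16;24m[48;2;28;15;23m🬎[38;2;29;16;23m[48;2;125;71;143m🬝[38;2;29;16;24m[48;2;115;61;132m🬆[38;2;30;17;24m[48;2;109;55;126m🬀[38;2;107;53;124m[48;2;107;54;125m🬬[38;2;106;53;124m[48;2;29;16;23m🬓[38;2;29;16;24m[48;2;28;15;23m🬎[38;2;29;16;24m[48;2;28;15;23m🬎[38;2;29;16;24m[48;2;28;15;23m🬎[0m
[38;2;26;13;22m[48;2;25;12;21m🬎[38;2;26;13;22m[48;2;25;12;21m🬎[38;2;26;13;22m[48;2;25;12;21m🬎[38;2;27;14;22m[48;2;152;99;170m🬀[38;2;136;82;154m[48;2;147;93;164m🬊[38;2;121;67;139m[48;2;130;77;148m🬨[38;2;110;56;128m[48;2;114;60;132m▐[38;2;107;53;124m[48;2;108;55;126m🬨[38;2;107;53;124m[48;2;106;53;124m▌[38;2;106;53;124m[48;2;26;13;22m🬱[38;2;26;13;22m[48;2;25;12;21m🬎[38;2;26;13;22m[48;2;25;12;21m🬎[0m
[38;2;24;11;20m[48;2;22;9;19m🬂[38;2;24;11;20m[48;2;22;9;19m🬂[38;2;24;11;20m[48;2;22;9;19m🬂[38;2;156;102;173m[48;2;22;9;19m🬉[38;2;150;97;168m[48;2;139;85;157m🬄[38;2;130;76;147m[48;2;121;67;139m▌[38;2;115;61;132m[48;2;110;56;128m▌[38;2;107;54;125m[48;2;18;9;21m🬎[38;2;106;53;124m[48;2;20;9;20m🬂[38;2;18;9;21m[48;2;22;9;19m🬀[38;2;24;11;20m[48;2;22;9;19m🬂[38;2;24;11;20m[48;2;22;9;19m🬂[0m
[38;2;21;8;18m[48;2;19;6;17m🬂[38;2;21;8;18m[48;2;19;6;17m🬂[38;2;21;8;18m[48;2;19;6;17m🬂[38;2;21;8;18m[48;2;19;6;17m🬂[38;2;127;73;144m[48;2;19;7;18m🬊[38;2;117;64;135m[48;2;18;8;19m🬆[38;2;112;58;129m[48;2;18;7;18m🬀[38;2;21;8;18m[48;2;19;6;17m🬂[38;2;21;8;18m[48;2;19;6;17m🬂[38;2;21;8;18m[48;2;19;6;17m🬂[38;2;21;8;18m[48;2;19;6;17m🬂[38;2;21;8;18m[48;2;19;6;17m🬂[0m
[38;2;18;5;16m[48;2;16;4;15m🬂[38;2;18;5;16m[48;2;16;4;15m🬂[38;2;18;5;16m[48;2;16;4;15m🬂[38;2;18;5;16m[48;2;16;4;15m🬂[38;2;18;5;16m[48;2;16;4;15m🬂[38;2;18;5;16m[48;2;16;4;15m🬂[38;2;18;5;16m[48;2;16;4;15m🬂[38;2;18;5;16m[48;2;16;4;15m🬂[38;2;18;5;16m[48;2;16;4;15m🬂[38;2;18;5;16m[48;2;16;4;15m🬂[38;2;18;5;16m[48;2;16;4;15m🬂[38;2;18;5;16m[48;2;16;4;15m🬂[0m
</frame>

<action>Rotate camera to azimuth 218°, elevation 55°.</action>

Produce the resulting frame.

<frame>
[38;2;34;20;27m[48;2;31;18;25m🬂[38;2;34;20;27m[48;2;31;18;25m🬂[38;2;34;20;27m[48;2;31;18;25m🬂[38;2;34;20;27m[48;2;31;18;25m🬂[38;2;34;20;27m[48;2;31;18;25m🬂[38;2;34;20;27m[48;2;31;18;25m🬂[38;2;34;20;27m[48;2;31;18;25m🬂[38;2;34;20;27m[48;2;31;18;25m🬂[38;2;34;20;27m[48;2;31;18;25m🬂[38;2;34;20;27m[48;2;31;18;25m🬂[38;2;34;20;27m[48;2;31;18;25m🬂[38;2;34;20;27m[48;2;31;18;25m🬂[0m
[38;2;29;16;24m[48;2;28;15;23m🬎[38;2;29;16;24m[48;2;28;15;23m🬎[38;2;29;16;24m[48;2;28;15;23m🬎[38;2;29;16;24m[48;2;28;15;23m🬎[38;2;29;16;23m[48;2;106;53;124m🬝[38;2;30;17;24m[48;2;106;53;124m🬂[38;2;106;53;124m[48;2;106;53;124m [38;2;106;53;124m[48;2;30;17;24m🬺[38;2;106;53;124m[48;2;29;16;24m🬱[38;2;29;16;23m[48;2;18;9;21m🬬[38;2;29;16;24m[48;2;28;15;23m🬎[38;2;29;16;24m[48;2;28;15;23m🬎[0m
[38;2;26;13;22m[48;2;25;12;21m🬎[38;2;26;13;22m[48;2;25;12;21m🬎[38;2;26;13;22m[48;2;25;12;21m🬎[38;2;27;14;22m[48;2;107;53;125m🬂[38;2;106;53;124m[48;2;107;54;125m🬬[38;2;106;53;124m[48;2;107;53;124m🬎[38;2;106;53;124m[48;2;106;53;124m [38;2;106;53;124m[48;2;106;53;124m [38;2;106;53;124m[48;2;20;10;21m🬆[38;2;26;13;22m[48;2;25;12;21m🬎[38;2;26;13;22m[48;2;25;12;21m🬎[38;2;26;13;22m[48;2;25;12;21m🬎[0m
[38;2;24;11;20m[48;2;22;9;19m🬂[38;2;24;11;20m[48;2;22;9;19m🬂[38;2;24;11;20m[48;2;22;9;19m🬂[38;2;109;56;127m[48;2;27;12;28m🬁[38;2;30;15;35m[48;2;108;54;125m🬱[38;2;107;53;124m[48;2;109;55;126m🬬[38;2;106;53;124m[48;2;18;9;21m🬝[38;2;106;53;124m[48;2;18;9;21m🬀[38;2;18;9;21m[48;2;22;9;19m🬄[38;2;24;11;20m[48;2;22;9;19m🬂[38;2;24;11;20m[48;2;22;9;19m🬂[38;2;24;11;20m[48;2;22;9;19m🬂[0m
[38;2;21;8;18m[48;2;19;6;17m🬂[38;2;21;8;18m[48;2;19;6;17m🬂[38;2;21;8;18m[48;2;19;6;17m🬂[38;2;21;8;18m[48;2;19;6;17m🬂[38;2;30;15;35m[48;2;19;6;17m🬊[38;2;30;15;35m[48;2;108;55;126m🬺[38;2;107;53;125m[48;2;18;9;21m🬀[38;2;18;9;21m[48;2;19;6;17m🬀[38;2;21;8;18m[48;2;19;6;17m🬂[38;2;21;8;18m[48;2;19;6;17m🬂[38;2;21;8;18m[48;2;19;6;17m🬂[38;2;21;8;18m[48;2;19;6;17m🬂[0m
[38;2;18;5;16m[48;2;16;4;15m🬂[38;2;18;5;16m[48;2;16;4;15m🬂[38;2;18;5;16m[48;2;16;4;15m🬂[38;2;18;5;16m[48;2;16;4;15m🬂[38;2;18;5;16m[48;2;16;4;15m🬂[38;2;30;15;35m[48;2;16;4;15m🬁[38;2;18;9;21m[48;2;16;4;15m🬀[38;2;18;5;16m[48;2;16;4;15m🬂[38;2;18;5;16m[48;2;16;4;15m🬂[38;2;18;5;16m[48;2;16;4;15m🬂[38;2;18;5;16m[48;2;16;4;15m🬂[38;2;18;5;16m[48;2;16;4;15m🬂[0m
</frame>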